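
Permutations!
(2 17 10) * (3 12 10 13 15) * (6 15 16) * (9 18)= (2 17 13 16 6 15 3 12 10)(9 18)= [0, 1, 17, 12, 4, 5, 15, 7, 8, 18, 2, 11, 10, 16, 14, 3, 6, 13, 9]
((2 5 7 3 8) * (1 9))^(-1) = ((1 9)(2 5 7 3 8))^(-1) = (1 9)(2 8 3 7 5)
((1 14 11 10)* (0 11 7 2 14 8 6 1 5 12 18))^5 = ((0 11 10 5 12 18)(1 8 6)(2 14 7))^5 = (0 18 12 5 10 11)(1 6 8)(2 7 14)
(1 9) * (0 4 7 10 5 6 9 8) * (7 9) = [4, 8, 2, 3, 9, 6, 7, 10, 0, 1, 5] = (0 4 9 1 8)(5 6 7 10)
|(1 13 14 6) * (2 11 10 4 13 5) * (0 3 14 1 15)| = |(0 3 14 6 15)(1 5 2 11 10 4 13)| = 35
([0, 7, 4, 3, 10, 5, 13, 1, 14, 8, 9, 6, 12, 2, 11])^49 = [0, 7, 8, 3, 14, 5, 10, 1, 13, 6, 11, 4, 12, 9, 2]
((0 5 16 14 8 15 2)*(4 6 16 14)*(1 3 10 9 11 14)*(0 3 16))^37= (0 5 1 16 4 6)(2 14 10 15 11 3 8 9)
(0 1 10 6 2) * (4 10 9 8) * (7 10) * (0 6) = [1, 9, 6, 3, 7, 5, 2, 10, 4, 8, 0] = (0 1 9 8 4 7 10)(2 6)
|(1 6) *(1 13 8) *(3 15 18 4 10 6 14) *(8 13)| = 9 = |(1 14 3 15 18 4 10 6 8)|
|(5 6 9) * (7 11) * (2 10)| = 6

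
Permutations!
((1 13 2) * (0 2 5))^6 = ((0 2 1 13 5))^6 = (0 2 1 13 5)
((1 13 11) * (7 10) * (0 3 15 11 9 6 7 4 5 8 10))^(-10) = (0 7 6 9 13 1 11 15 3)(4 8)(5 10)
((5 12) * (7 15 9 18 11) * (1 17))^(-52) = (7 18 15 11 9)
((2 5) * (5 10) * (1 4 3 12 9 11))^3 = (1 12)(3 11)(4 9)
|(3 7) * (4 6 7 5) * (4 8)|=6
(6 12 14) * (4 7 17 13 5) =(4 7 17 13 5)(6 12 14) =[0, 1, 2, 3, 7, 4, 12, 17, 8, 9, 10, 11, 14, 5, 6, 15, 16, 13]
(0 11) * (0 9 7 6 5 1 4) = [11, 4, 2, 3, 0, 1, 5, 6, 8, 7, 10, 9] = (0 11 9 7 6 5 1 4)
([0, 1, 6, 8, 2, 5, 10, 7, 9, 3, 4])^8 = [0, 1, 2, 9, 4, 5, 6, 7, 3, 8, 10]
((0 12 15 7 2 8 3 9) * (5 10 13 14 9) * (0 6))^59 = ((0 12 15 7 2 8 3 5 10 13 14 9 6))^59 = (0 5 12 10 15 13 7 14 2 9 8 6 3)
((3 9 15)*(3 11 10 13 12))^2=(3 15 10 12 9 11 13)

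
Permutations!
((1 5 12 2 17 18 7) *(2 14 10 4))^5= ((1 5 12 14 10 4 2 17 18 7))^5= (1 4)(2 5)(7 10)(12 17)(14 18)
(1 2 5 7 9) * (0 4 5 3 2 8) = (0 4 5 7 9 1 8)(2 3) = [4, 8, 3, 2, 5, 7, 6, 9, 0, 1]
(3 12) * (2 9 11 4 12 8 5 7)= (2 9 11 4 12 3 8 5 7)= [0, 1, 9, 8, 12, 7, 6, 2, 5, 11, 10, 4, 3]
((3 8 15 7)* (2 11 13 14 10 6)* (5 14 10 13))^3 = (2 14 6 5 10 11 13)(3 7 15 8)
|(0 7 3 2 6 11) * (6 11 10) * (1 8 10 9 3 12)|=|(0 7 12 1 8 10 6 9 3 2 11)|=11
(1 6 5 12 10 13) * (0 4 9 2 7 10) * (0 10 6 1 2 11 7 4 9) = [9, 1, 4, 3, 0, 12, 5, 6, 8, 11, 13, 7, 10, 2] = (0 9 11 7 6 5 12 10 13 2 4)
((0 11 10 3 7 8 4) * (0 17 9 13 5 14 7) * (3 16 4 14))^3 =((0 11 10 16 4 17 9 13 5 3)(7 8 14))^3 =(0 16 9 3 10 17 5 11 4 13)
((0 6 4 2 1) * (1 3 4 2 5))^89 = ((0 6 2 3 4 5 1))^89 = (0 5 3 6 1 4 2)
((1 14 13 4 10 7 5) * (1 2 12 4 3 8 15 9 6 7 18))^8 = (1 7 14 5 13 2 3 12 8 4 15 10 9 18 6)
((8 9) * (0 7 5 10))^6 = ((0 7 5 10)(8 9))^6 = (0 5)(7 10)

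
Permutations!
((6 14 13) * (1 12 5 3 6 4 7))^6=(1 13 3)(4 6 12)(5 7 14)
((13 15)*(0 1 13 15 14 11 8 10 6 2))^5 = (15)(0 8 1 10 13 6 14 2 11)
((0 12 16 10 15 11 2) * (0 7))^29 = ((0 12 16 10 15 11 2 7))^29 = (0 11 16 7 15 12 2 10)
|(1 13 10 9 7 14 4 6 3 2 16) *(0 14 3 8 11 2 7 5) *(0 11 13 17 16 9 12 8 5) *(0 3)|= 60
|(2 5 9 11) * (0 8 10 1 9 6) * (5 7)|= |(0 8 10 1 9 11 2 7 5 6)|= 10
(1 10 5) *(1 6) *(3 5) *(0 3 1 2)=(0 3 5 6 2)(1 10)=[3, 10, 0, 5, 4, 6, 2, 7, 8, 9, 1]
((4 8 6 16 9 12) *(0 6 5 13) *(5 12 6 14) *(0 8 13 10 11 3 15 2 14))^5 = ((2 14 5 10 11 3 15)(4 13 8 12)(6 16 9))^5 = (2 3 10 14 15 11 5)(4 13 8 12)(6 9 16)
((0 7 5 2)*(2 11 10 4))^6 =(0 2 4 10 11 5 7) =((0 7 5 11 10 4 2))^6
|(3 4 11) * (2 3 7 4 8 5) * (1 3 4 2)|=4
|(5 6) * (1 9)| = 2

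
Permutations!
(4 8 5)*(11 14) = [0, 1, 2, 3, 8, 4, 6, 7, 5, 9, 10, 14, 12, 13, 11] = (4 8 5)(11 14)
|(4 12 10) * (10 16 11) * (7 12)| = 6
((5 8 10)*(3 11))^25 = (3 11)(5 8 10) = ((3 11)(5 8 10))^25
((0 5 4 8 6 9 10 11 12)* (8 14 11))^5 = ((0 5 4 14 11 12)(6 9 10 8))^5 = (0 12 11 14 4 5)(6 9 10 8)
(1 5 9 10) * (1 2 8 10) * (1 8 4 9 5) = [0, 1, 4, 3, 9, 5, 6, 7, 10, 8, 2] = (2 4 9 8 10)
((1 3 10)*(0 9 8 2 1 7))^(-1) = (0 7 10 3 1 2 8 9)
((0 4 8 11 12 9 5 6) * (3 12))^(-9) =((0 4 8 11 3 12 9 5 6))^(-9) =(12)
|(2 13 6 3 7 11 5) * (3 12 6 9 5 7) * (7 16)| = 12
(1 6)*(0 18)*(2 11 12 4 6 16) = (0 18)(1 16 2 11 12 4 6) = [18, 16, 11, 3, 6, 5, 1, 7, 8, 9, 10, 12, 4, 13, 14, 15, 2, 17, 0]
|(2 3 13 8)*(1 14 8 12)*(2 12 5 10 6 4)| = |(1 14 8 12)(2 3 13 5 10 6 4)| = 28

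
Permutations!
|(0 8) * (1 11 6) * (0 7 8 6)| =|(0 6 1 11)(7 8)| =4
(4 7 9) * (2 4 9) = [0, 1, 4, 3, 7, 5, 6, 2, 8, 9] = (9)(2 4 7)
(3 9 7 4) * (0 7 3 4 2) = [7, 1, 0, 9, 4, 5, 6, 2, 8, 3] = (0 7 2)(3 9)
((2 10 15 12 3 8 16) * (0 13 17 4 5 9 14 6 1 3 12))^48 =((0 13 17 4 5 9 14 6 1 3 8 16 2 10 15))^48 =(0 4 14 3 2)(1 16 15 17 9)(5 6 8 10 13)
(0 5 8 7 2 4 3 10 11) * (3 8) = (0 5 3 10 11)(2 4 8 7) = [5, 1, 4, 10, 8, 3, 6, 2, 7, 9, 11, 0]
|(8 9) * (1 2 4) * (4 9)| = 5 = |(1 2 9 8 4)|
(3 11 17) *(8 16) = (3 11 17)(8 16) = [0, 1, 2, 11, 4, 5, 6, 7, 16, 9, 10, 17, 12, 13, 14, 15, 8, 3]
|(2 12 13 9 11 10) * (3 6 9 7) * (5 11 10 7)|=|(2 12 13 5 11 7 3 6 9 10)|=10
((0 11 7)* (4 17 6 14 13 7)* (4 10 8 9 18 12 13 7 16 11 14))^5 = ((0 14 7)(4 17 6)(8 9 18 12 13 16 11 10))^5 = (0 7 14)(4 6 17)(8 16 18 10 13 9 11 12)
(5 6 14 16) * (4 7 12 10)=(4 7 12 10)(5 6 14 16)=[0, 1, 2, 3, 7, 6, 14, 12, 8, 9, 4, 11, 10, 13, 16, 15, 5]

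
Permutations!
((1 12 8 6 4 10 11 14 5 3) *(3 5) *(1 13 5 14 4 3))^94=(1 5 3 8)(4 10 11)(6 12 14 13)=((1 12 8 6 3 13 5 14)(4 10 11))^94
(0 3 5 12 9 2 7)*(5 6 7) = [3, 1, 5, 6, 4, 12, 7, 0, 8, 2, 10, 11, 9] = (0 3 6 7)(2 5 12 9)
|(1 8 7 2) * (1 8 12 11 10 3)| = 15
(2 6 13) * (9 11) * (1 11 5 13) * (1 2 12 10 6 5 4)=(1 11 9 4)(2 5 13 12 10 6)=[0, 11, 5, 3, 1, 13, 2, 7, 8, 4, 6, 9, 10, 12]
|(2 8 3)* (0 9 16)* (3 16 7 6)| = 8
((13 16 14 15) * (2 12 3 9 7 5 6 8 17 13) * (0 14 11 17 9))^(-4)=(17)(0 15 12)(2 3 14)(5 6 8 9 7)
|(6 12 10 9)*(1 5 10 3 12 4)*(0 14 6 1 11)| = 20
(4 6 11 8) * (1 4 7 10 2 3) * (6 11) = (1 4 11 8 7 10 2 3) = [0, 4, 3, 1, 11, 5, 6, 10, 7, 9, 2, 8]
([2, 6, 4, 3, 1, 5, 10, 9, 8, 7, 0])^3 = [1, 0, 6, 3, 10, 5, 2, 9, 8, 7, 4]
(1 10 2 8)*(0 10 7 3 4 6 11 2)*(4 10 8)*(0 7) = (0 8 1)(2 4 6 11)(3 10 7) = [8, 0, 4, 10, 6, 5, 11, 3, 1, 9, 7, 2]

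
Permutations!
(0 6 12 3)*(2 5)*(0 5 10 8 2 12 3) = (0 6 3 5 12)(2 10 8) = [6, 1, 10, 5, 4, 12, 3, 7, 2, 9, 8, 11, 0]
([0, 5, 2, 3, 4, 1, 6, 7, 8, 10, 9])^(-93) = [0, 5, 2, 3, 4, 1, 6, 7, 8, 10, 9]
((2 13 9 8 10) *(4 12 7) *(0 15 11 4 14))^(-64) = (0 14 7 12 4 11 15)(2 13 9 8 10)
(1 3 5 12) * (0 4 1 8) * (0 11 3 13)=(0 4 1 13)(3 5 12 8 11)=[4, 13, 2, 5, 1, 12, 6, 7, 11, 9, 10, 3, 8, 0]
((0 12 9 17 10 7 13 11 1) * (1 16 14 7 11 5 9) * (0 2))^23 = ((0 12 1 2)(5 9 17 10 11 16 14 7 13))^23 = (0 2 1 12)(5 16 9 14 17 7 10 13 11)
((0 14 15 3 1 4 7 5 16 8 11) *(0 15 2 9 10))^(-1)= (0 10 9 2 14)(1 3 15 11 8 16 5 7 4)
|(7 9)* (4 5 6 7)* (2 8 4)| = |(2 8 4 5 6 7 9)| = 7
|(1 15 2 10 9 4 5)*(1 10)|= 12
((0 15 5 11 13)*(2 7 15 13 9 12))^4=(2 11 7 9 15 12 5)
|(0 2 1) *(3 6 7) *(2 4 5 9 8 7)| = 10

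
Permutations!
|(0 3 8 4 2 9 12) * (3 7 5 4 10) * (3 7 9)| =21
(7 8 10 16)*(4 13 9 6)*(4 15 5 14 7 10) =(4 13 9 6 15 5 14 7 8)(10 16) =[0, 1, 2, 3, 13, 14, 15, 8, 4, 6, 16, 11, 12, 9, 7, 5, 10]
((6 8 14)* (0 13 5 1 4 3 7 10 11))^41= (0 3 13 7 5 10 1 11 4)(6 14 8)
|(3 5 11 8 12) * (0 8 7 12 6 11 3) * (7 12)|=10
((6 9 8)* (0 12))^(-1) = (0 12)(6 8 9)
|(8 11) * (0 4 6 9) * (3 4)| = |(0 3 4 6 9)(8 11)| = 10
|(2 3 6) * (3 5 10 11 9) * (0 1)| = |(0 1)(2 5 10 11 9 3 6)| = 14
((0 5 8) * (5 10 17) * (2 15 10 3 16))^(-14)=((0 3 16 2 15 10 17 5 8))^(-14)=(0 15 8 2 5 16 17 3 10)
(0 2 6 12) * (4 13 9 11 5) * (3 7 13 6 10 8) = (0 2 10 8 3 7 13 9 11 5 4 6 12) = [2, 1, 10, 7, 6, 4, 12, 13, 3, 11, 8, 5, 0, 9]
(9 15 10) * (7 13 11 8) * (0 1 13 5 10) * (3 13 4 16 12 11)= [1, 4, 2, 13, 16, 10, 6, 5, 7, 15, 9, 8, 11, 3, 14, 0, 12]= (0 1 4 16 12 11 8 7 5 10 9 15)(3 13)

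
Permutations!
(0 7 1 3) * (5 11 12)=[7, 3, 2, 0, 4, 11, 6, 1, 8, 9, 10, 12, 5]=(0 7 1 3)(5 11 12)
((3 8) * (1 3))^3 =((1 3 8))^3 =(8)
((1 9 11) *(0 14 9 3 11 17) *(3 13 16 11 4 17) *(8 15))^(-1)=((0 14 9 3 4 17)(1 13 16 11)(8 15))^(-1)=(0 17 4 3 9 14)(1 11 16 13)(8 15)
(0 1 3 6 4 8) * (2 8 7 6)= [1, 3, 8, 2, 7, 5, 4, 6, 0]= (0 1 3 2 8)(4 7 6)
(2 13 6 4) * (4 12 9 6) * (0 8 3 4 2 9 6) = (0 8 3 4 9)(2 13)(6 12) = [8, 1, 13, 4, 9, 5, 12, 7, 3, 0, 10, 11, 6, 2]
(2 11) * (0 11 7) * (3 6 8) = [11, 1, 7, 6, 4, 5, 8, 0, 3, 9, 10, 2] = (0 11 2 7)(3 6 8)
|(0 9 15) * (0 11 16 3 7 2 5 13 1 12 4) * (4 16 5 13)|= 42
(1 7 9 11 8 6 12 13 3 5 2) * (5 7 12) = (1 12 13 3 7 9 11 8 6 5 2) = [0, 12, 1, 7, 4, 2, 5, 9, 6, 11, 10, 8, 13, 3]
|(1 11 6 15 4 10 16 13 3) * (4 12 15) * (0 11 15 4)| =|(0 11 6)(1 15 12 4 10 16 13 3)| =24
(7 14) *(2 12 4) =(2 12 4)(7 14) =[0, 1, 12, 3, 2, 5, 6, 14, 8, 9, 10, 11, 4, 13, 7]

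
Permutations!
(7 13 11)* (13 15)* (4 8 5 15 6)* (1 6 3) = (1 6 4 8 5 15 13 11 7 3) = [0, 6, 2, 1, 8, 15, 4, 3, 5, 9, 10, 7, 12, 11, 14, 13]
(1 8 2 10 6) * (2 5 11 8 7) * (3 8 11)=(11)(1 7 2 10 6)(3 8 5)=[0, 7, 10, 8, 4, 3, 1, 2, 5, 9, 6, 11]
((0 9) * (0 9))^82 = ((9))^82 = (9)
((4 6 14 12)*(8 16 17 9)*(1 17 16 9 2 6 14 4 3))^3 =((1 17 2 6 4 14 12 3)(8 9))^3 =(1 6 12 17 4 3 2 14)(8 9)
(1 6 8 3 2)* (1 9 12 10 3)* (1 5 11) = (1 6 8 5 11)(2 9 12 10 3) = [0, 6, 9, 2, 4, 11, 8, 7, 5, 12, 3, 1, 10]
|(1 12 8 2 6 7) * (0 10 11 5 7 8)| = |(0 10 11 5 7 1 12)(2 6 8)| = 21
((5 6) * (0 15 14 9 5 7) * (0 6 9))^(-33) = (15)(5 9)(6 7)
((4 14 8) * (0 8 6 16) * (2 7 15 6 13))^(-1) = (0 16 6 15 7 2 13 14 4 8)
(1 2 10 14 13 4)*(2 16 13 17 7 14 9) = [0, 16, 10, 3, 1, 5, 6, 14, 8, 2, 9, 11, 12, 4, 17, 15, 13, 7] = (1 16 13 4)(2 10 9)(7 14 17)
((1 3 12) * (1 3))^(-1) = (3 12)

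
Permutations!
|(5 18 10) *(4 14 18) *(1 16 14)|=|(1 16 14 18 10 5 4)|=7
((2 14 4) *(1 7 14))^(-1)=(1 2 4 14 7)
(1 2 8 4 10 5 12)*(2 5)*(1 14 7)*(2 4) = [0, 5, 8, 3, 10, 12, 6, 1, 2, 9, 4, 11, 14, 13, 7] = (1 5 12 14 7)(2 8)(4 10)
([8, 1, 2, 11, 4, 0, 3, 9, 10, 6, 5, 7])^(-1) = (0 5 10 8)(3 6 9 7 11)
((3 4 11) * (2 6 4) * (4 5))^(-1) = ((2 6 5 4 11 3))^(-1) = (2 3 11 4 5 6)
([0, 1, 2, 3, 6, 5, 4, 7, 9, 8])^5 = [0, 1, 2, 3, 6, 5, 4, 7, 9, 8]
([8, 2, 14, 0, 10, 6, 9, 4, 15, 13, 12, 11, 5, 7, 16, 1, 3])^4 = (0 2)(1 3)(4 6)(5 7)(8 14)(9 10)(12 13)(15 16)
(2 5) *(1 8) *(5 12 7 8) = [0, 5, 12, 3, 4, 2, 6, 8, 1, 9, 10, 11, 7] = (1 5 2 12 7 8)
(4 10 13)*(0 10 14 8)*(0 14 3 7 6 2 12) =[10, 1, 12, 7, 3, 5, 2, 6, 14, 9, 13, 11, 0, 4, 8] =(0 10 13 4 3 7 6 2 12)(8 14)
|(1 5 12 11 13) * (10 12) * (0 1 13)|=|(13)(0 1 5 10 12 11)|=6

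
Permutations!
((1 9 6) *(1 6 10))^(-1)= ((1 9 10))^(-1)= (1 10 9)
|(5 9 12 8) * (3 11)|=4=|(3 11)(5 9 12 8)|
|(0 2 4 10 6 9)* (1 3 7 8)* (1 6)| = |(0 2 4 10 1 3 7 8 6 9)| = 10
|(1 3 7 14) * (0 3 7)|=6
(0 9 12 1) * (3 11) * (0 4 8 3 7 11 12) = (0 9)(1 4 8 3 12)(7 11) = [9, 4, 2, 12, 8, 5, 6, 11, 3, 0, 10, 7, 1]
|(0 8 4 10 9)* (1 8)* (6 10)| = |(0 1 8 4 6 10 9)| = 7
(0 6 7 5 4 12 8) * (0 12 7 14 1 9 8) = (0 6 14 1 9 8 12)(4 7 5) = [6, 9, 2, 3, 7, 4, 14, 5, 12, 8, 10, 11, 0, 13, 1]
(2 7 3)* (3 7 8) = (2 8 3) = [0, 1, 8, 2, 4, 5, 6, 7, 3]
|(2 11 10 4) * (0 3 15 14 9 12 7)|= 28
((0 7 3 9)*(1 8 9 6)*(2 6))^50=((0 7 3 2 6 1 8 9))^50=(0 3 6 8)(1 9 7 2)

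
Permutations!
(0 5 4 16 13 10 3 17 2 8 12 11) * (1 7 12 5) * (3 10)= (0 1 7 12 11)(2 8 5 4 16 13 3 17)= [1, 7, 8, 17, 16, 4, 6, 12, 5, 9, 10, 0, 11, 3, 14, 15, 13, 2]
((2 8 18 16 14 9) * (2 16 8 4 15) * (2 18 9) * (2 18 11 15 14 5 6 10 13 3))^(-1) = (2 3 13 10 6 5 16 9 8 18 14 4)(11 15) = ((2 4 14 18 8 9 16 5 6 10 13 3)(11 15))^(-1)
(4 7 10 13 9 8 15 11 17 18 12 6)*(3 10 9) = [0, 1, 2, 10, 7, 5, 4, 9, 15, 8, 13, 17, 6, 3, 14, 11, 16, 18, 12] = (3 10 13)(4 7 9 8 15 11 17 18 12 6)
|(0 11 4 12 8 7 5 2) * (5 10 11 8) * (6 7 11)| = 21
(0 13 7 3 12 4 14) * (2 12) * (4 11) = [13, 1, 12, 2, 14, 5, 6, 3, 8, 9, 10, 4, 11, 7, 0] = (0 13 7 3 2 12 11 4 14)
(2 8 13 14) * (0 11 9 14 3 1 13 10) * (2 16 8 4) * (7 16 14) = [11, 13, 4, 1, 2, 5, 6, 16, 10, 7, 0, 9, 12, 3, 14, 15, 8] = (0 11 9 7 16 8 10)(1 13 3)(2 4)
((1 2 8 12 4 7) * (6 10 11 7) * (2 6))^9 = (1 7 11 10 6)(2 8 12 4)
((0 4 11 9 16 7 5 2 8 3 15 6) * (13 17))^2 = (17)(0 11 16 5 8 15)(2 3 6 4 9 7)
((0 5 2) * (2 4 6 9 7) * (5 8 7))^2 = (0 7)(2 8)(4 9)(5 6)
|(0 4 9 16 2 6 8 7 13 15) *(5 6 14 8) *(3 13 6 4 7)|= 13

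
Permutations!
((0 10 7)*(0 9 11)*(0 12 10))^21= ((7 9 11 12 10))^21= (7 9 11 12 10)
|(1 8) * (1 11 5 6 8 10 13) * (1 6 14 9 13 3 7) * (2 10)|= 35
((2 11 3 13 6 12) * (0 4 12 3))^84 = (13)(0 11 2 12 4) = ((0 4 12 2 11)(3 13 6))^84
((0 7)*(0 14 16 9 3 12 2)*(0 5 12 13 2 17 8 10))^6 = (0 13 10 3 8 9 17 16 12 14 5 7 2)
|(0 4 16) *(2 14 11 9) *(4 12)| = 4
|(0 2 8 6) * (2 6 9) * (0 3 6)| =6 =|(2 8 9)(3 6)|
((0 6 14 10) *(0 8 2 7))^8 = (0 6 14 10 8 2 7)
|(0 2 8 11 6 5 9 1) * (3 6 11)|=8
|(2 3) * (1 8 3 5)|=5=|(1 8 3 2 5)|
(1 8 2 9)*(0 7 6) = (0 7 6)(1 8 2 9) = [7, 8, 9, 3, 4, 5, 0, 6, 2, 1]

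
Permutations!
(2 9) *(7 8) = (2 9)(7 8) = [0, 1, 9, 3, 4, 5, 6, 8, 7, 2]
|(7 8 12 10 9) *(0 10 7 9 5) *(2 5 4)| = 15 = |(0 10 4 2 5)(7 8 12)|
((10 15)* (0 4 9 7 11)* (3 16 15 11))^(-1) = ((0 4 9 7 3 16 15 10 11))^(-1) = (0 11 10 15 16 3 7 9 4)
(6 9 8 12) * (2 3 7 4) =(2 3 7 4)(6 9 8 12) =[0, 1, 3, 7, 2, 5, 9, 4, 12, 8, 10, 11, 6]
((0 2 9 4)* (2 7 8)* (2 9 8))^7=(0 7 2 8 9 4)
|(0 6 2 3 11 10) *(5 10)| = |(0 6 2 3 11 5 10)| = 7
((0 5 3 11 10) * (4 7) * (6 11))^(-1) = ((0 5 3 6 11 10)(4 7))^(-1) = (0 10 11 6 3 5)(4 7)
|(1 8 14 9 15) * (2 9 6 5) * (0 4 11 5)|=11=|(0 4 11 5 2 9 15 1 8 14 6)|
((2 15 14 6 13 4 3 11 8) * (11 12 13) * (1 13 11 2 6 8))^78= (2 8 15 6 14)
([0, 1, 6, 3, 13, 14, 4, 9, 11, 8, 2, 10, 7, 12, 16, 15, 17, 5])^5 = (2 7)(4 8)(5 14 16 17)(6 9)(10 12)(11 13)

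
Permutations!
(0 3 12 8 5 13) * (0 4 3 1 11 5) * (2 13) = (0 1 11 5 2 13 4 3 12 8) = [1, 11, 13, 12, 3, 2, 6, 7, 0, 9, 10, 5, 8, 4]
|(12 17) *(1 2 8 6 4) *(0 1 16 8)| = 12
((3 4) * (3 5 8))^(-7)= (3 4 5 8)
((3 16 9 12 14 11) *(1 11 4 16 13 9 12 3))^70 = ((1 11)(3 13 9)(4 16 12 14))^70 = (3 13 9)(4 12)(14 16)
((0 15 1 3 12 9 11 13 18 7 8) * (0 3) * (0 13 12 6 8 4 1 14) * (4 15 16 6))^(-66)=((0 16 6 8 3 4 1 13 18 7 15 14)(9 11 12))^(-66)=(0 1)(3 15)(4 14)(6 18)(7 8)(13 16)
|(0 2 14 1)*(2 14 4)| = 6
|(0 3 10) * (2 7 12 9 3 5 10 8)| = |(0 5 10)(2 7 12 9 3 8)| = 6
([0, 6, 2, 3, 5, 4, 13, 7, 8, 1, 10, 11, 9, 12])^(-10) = (13)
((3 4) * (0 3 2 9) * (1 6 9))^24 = (0 2 9 4 6 3 1)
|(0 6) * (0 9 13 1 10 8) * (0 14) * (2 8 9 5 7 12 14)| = 12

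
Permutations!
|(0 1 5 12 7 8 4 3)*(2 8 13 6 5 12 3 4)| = 8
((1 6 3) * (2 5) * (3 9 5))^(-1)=(1 3 2 5 9 6)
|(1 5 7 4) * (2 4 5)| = 6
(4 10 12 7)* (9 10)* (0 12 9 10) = [12, 1, 2, 3, 10, 5, 6, 4, 8, 0, 9, 11, 7] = (0 12 7 4 10 9)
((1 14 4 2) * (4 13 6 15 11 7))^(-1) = (1 2 4 7 11 15 6 13 14)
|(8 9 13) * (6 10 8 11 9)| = 3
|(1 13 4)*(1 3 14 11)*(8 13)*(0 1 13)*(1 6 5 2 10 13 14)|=|(0 6 5 2 10 13 4 3 1 8)(11 14)|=10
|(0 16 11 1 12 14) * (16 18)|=7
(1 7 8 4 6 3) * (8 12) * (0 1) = (0 1 7 12 8 4 6 3) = [1, 7, 2, 0, 6, 5, 3, 12, 4, 9, 10, 11, 8]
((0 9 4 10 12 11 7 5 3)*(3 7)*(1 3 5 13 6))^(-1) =((0 9 4 10 12 11 5 7 13 6 1 3))^(-1) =(0 3 1 6 13 7 5 11 12 10 4 9)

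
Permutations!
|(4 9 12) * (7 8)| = 6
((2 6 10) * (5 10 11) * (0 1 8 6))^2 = (0 8 11 10)(1 6 5 2)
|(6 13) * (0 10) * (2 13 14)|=|(0 10)(2 13 6 14)|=4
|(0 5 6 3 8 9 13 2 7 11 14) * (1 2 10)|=|(0 5 6 3 8 9 13 10 1 2 7 11 14)|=13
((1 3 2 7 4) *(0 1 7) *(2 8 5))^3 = (0 8)(1 5)(2 3)(4 7)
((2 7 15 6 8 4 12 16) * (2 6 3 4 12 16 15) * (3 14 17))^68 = ((2 7)(3 4 16 6 8 12 15 14 17))^68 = (3 12 4 15 16 14 6 17 8)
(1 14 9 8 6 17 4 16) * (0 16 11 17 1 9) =(0 16 9 8 6 1 14)(4 11 17) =[16, 14, 2, 3, 11, 5, 1, 7, 6, 8, 10, 17, 12, 13, 0, 15, 9, 4]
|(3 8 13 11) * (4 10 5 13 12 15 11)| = 20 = |(3 8 12 15 11)(4 10 5 13)|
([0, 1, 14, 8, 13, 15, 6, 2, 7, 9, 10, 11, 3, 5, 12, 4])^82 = (2 8 12)(3 14 7)(4 5)(13 15)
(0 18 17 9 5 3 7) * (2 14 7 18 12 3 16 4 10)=(0 12 3 18 17 9 5 16 4 10 2 14 7)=[12, 1, 14, 18, 10, 16, 6, 0, 8, 5, 2, 11, 3, 13, 7, 15, 4, 9, 17]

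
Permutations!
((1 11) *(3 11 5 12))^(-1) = ((1 5 12 3 11))^(-1) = (1 11 3 12 5)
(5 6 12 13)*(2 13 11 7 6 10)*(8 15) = [0, 1, 13, 3, 4, 10, 12, 6, 15, 9, 2, 7, 11, 5, 14, 8] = (2 13 5 10)(6 12 11 7)(8 15)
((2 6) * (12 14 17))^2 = ((2 6)(12 14 17))^2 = (12 17 14)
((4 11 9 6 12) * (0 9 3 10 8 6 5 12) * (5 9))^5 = ((0 5 12 4 11 3 10 8 6))^5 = (0 3 5 10 12 8 4 6 11)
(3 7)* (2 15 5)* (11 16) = (2 15 5)(3 7)(11 16) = [0, 1, 15, 7, 4, 2, 6, 3, 8, 9, 10, 16, 12, 13, 14, 5, 11]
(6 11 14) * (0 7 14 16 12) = (0 7 14 6 11 16 12) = [7, 1, 2, 3, 4, 5, 11, 14, 8, 9, 10, 16, 0, 13, 6, 15, 12]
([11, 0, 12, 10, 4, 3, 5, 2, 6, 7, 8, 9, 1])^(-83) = (0 11 9 7 2 12 1)(3 8 5 10 6)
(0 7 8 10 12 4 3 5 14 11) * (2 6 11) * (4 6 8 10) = (0 7 10 12 6 11)(2 8 4 3 5 14) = [7, 1, 8, 5, 3, 14, 11, 10, 4, 9, 12, 0, 6, 13, 2]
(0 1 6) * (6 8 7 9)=(0 1 8 7 9 6)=[1, 8, 2, 3, 4, 5, 0, 9, 7, 6]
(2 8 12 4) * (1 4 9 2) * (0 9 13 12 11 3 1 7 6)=(0 9 2 8 11 3 1 4 7 6)(12 13)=[9, 4, 8, 1, 7, 5, 0, 6, 11, 2, 10, 3, 13, 12]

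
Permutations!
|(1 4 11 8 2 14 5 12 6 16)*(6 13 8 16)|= 12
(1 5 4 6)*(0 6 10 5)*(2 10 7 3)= (0 6 1)(2 10 5 4 7 3)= [6, 0, 10, 2, 7, 4, 1, 3, 8, 9, 5]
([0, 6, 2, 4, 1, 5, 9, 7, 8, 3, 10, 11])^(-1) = [0, 4, 2, 9, 3, 5, 1, 7, 8, 6, 10, 11]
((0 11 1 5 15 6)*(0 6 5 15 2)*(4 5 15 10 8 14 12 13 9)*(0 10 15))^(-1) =(0 15 1 11)(2 5 4 9 13 12 14 8 10)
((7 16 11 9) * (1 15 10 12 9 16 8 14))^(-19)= (1 7 10 14 9 15 8 12)(11 16)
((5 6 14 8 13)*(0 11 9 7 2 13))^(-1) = (0 8 14 6 5 13 2 7 9 11)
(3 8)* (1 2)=(1 2)(3 8)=[0, 2, 1, 8, 4, 5, 6, 7, 3]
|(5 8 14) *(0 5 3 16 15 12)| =8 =|(0 5 8 14 3 16 15 12)|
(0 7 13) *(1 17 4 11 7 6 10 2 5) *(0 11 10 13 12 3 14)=(0 6 13 11 7 12 3 14)(1 17 4 10 2 5)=[6, 17, 5, 14, 10, 1, 13, 12, 8, 9, 2, 7, 3, 11, 0, 15, 16, 4]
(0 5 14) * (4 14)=(0 5 4 14)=[5, 1, 2, 3, 14, 4, 6, 7, 8, 9, 10, 11, 12, 13, 0]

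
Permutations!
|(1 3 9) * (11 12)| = |(1 3 9)(11 12)| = 6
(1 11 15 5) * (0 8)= (0 8)(1 11 15 5)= [8, 11, 2, 3, 4, 1, 6, 7, 0, 9, 10, 15, 12, 13, 14, 5]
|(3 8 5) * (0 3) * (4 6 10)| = |(0 3 8 5)(4 6 10)| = 12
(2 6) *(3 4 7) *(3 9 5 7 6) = (2 3 4 6)(5 7 9) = [0, 1, 3, 4, 6, 7, 2, 9, 8, 5]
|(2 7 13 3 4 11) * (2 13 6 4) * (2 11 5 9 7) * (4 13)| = 8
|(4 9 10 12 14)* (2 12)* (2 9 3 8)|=|(2 12 14 4 3 8)(9 10)|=6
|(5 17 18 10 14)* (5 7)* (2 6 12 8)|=12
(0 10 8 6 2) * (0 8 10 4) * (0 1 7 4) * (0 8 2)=(10)(0 8 6)(1 7 4)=[8, 7, 2, 3, 1, 5, 0, 4, 6, 9, 10]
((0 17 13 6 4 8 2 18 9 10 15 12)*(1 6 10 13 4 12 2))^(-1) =((0 17 4 8 1 6 12)(2 18 9 13 10 15))^(-1) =(0 12 6 1 8 4 17)(2 15 10 13 9 18)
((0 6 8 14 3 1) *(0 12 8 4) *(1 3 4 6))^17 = ((0 1 12 8 14 4))^17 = (0 4 14 8 12 1)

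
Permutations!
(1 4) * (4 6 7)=[0, 6, 2, 3, 1, 5, 7, 4]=(1 6 7 4)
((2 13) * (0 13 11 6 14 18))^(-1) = ((0 13 2 11 6 14 18))^(-1) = (0 18 14 6 11 2 13)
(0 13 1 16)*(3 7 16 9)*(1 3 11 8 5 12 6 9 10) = (0 13 3 7 16)(1 10)(5 12 6 9 11 8) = [13, 10, 2, 7, 4, 12, 9, 16, 5, 11, 1, 8, 6, 3, 14, 15, 0]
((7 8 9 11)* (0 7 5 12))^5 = ((0 7 8 9 11 5 12))^5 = (0 5 9 7 12 11 8)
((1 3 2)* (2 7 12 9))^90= (12)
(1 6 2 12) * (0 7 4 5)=[7, 6, 12, 3, 5, 0, 2, 4, 8, 9, 10, 11, 1]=(0 7 4 5)(1 6 2 12)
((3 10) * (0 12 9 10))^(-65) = (12)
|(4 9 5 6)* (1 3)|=4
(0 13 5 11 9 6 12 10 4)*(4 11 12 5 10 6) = (0 13 10 11 9 4)(5 12 6) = [13, 1, 2, 3, 0, 12, 5, 7, 8, 4, 11, 9, 6, 10]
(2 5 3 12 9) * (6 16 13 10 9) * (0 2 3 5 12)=(0 2 12 6 16 13 10 9 3)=[2, 1, 12, 0, 4, 5, 16, 7, 8, 3, 9, 11, 6, 10, 14, 15, 13]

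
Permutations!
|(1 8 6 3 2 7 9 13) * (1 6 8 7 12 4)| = |(1 7 9 13 6 3 2 12 4)| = 9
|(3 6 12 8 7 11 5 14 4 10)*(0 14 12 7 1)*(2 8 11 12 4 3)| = |(0 14 3 6 7 12 11 5 4 10 2 8 1)| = 13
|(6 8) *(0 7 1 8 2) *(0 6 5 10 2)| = 8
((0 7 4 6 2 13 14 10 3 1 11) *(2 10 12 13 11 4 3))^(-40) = (0 6 7 10 3 2 1 11 4)(12 14 13)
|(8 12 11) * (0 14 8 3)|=|(0 14 8 12 11 3)|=6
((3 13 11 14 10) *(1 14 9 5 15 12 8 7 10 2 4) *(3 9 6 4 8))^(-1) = ((1 14 2 8 7 10 9 5 15 12 3 13 11 6 4))^(-1) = (1 4 6 11 13 3 12 15 5 9 10 7 8 2 14)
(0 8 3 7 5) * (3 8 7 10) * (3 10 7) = [3, 1, 2, 7, 4, 0, 6, 5, 8, 9, 10] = (10)(0 3 7 5)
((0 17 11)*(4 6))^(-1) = (0 11 17)(4 6)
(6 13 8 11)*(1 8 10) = (1 8 11 6 13 10) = [0, 8, 2, 3, 4, 5, 13, 7, 11, 9, 1, 6, 12, 10]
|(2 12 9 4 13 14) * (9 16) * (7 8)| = |(2 12 16 9 4 13 14)(7 8)| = 14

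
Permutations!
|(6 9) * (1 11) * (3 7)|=|(1 11)(3 7)(6 9)|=2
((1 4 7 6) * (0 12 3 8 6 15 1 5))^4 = ((0 12 3 8 6 5)(1 4 7 15))^4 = (15)(0 6 3)(5 8 12)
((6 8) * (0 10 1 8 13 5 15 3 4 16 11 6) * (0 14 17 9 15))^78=(0 8 9 4 6)(1 17 3 11 5)(10 14 15 16 13)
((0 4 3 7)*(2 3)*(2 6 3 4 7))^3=((0 7)(2 4 6 3))^3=(0 7)(2 3 6 4)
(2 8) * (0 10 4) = (0 10 4)(2 8) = [10, 1, 8, 3, 0, 5, 6, 7, 2, 9, 4]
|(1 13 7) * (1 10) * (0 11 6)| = 12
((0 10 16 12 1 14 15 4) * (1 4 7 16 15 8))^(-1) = (0 4 12 16 7 15 10)(1 8 14)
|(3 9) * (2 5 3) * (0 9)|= |(0 9 2 5 3)|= 5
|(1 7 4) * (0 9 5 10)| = |(0 9 5 10)(1 7 4)| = 12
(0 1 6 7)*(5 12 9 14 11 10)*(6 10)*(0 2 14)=(0 1 10 5 12 9)(2 14 11 6 7)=[1, 10, 14, 3, 4, 12, 7, 2, 8, 0, 5, 6, 9, 13, 11]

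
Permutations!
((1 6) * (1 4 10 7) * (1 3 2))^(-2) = ((1 6 4 10 7 3 2))^(-2) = (1 3 10 6 2 7 4)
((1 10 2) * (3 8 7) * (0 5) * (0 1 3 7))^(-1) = ((0 5 1 10 2 3 8))^(-1) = (0 8 3 2 10 1 5)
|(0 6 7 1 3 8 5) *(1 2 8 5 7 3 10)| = 12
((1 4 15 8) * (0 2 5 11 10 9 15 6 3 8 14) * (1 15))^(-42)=((0 2 5 11 10 9 1 4 6 3 8 15 14))^(-42)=(0 8 4 10 2 15 6 9 5 14 3 1 11)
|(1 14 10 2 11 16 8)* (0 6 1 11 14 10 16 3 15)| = |(0 6 1 10 2 14 16 8 11 3 15)| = 11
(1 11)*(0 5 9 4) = (0 5 9 4)(1 11) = [5, 11, 2, 3, 0, 9, 6, 7, 8, 4, 10, 1]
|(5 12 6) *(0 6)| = |(0 6 5 12)| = 4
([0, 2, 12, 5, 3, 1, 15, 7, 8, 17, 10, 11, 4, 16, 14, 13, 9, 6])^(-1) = (1 5 3 4 12 2)(6 17 9 16 13 15)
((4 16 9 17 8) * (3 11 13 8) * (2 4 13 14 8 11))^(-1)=(2 3 17 9 16 4)(8 14 11 13)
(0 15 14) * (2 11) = [15, 1, 11, 3, 4, 5, 6, 7, 8, 9, 10, 2, 12, 13, 0, 14] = (0 15 14)(2 11)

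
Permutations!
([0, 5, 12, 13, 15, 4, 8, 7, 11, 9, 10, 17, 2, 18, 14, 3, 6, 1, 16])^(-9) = [0, 15, 12, 16, 13, 3, 17, 7, 1, 9, 10, 5, 2, 6, 14, 18, 11, 4, 8]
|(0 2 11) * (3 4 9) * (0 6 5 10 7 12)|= 24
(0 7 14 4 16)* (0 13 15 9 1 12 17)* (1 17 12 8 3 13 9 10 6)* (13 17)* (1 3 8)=(0 7 14 4 16 9 13 15 10 6 3 17)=[7, 1, 2, 17, 16, 5, 3, 14, 8, 13, 6, 11, 12, 15, 4, 10, 9, 0]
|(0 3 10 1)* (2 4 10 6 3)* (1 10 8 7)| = 6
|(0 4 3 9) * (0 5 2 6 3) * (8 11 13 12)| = |(0 4)(2 6 3 9 5)(8 11 13 12)| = 20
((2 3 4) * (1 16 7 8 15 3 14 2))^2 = ((1 16 7 8 15 3 4)(2 14))^2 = (1 7 15 4 16 8 3)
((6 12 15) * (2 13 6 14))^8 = (2 6 15)(12 14 13)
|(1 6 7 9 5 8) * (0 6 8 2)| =6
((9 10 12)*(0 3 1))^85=(0 3 1)(9 10 12)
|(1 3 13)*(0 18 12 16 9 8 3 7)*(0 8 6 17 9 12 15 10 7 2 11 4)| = |(0 18 15 10 7 8 3 13 1 2 11 4)(6 17 9)(12 16)| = 12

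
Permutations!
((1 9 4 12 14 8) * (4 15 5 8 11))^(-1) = (1 8 5 15 9)(4 11 14 12)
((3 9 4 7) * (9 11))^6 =(3 11 9 4 7)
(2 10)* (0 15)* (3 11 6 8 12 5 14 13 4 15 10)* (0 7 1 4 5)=(0 10 2 3 11 6 8 12)(1 4 15 7)(5 14 13)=[10, 4, 3, 11, 15, 14, 8, 1, 12, 9, 2, 6, 0, 5, 13, 7]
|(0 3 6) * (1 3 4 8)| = |(0 4 8 1 3 6)| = 6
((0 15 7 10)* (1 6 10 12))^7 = (15)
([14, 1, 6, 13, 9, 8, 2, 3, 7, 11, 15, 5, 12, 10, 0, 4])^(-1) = (0 14)(2 6)(3 7 8 5 11 9 4 15 10 13)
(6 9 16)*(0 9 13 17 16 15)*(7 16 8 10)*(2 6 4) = (0 9 15)(2 6 13 17 8 10 7 16 4) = [9, 1, 6, 3, 2, 5, 13, 16, 10, 15, 7, 11, 12, 17, 14, 0, 4, 8]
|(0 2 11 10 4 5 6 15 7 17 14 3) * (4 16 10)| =|(0 2 11 4 5 6 15 7 17 14 3)(10 16)| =22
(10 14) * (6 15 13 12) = (6 15 13 12)(10 14) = [0, 1, 2, 3, 4, 5, 15, 7, 8, 9, 14, 11, 6, 12, 10, 13]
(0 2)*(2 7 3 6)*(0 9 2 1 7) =(1 7 3 6)(2 9) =[0, 7, 9, 6, 4, 5, 1, 3, 8, 2]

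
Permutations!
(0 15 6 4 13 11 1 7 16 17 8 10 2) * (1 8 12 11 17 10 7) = (0 15 6 4 13 17 12 11 8 7 16 10 2) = [15, 1, 0, 3, 13, 5, 4, 16, 7, 9, 2, 8, 11, 17, 14, 6, 10, 12]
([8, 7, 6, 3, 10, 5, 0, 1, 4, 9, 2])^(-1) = (0 6 2 10 4 8)(1 7)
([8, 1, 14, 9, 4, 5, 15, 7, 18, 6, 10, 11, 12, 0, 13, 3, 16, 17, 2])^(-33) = [2, 1, 0, 15, 4, 5, 9, 7, 14, 3, 10, 11, 12, 18, 8, 6, 16, 17, 13]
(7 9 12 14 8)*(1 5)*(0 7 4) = (0 7 9 12 14 8 4)(1 5) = [7, 5, 2, 3, 0, 1, 6, 9, 4, 12, 10, 11, 14, 13, 8]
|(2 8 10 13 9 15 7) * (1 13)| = 8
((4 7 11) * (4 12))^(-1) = ((4 7 11 12))^(-1) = (4 12 11 7)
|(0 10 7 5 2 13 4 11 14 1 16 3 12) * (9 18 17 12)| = 16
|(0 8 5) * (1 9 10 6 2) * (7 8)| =20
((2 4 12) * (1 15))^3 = ((1 15)(2 4 12))^3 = (1 15)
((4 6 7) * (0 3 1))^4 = ((0 3 1)(4 6 7))^4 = (0 3 1)(4 6 7)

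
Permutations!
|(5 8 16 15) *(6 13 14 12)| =4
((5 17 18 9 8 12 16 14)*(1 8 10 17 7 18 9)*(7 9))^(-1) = (1 18 7 17 10 9 5 14 16 12 8)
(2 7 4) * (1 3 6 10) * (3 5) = (1 5 3 6 10)(2 7 4) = [0, 5, 7, 6, 2, 3, 10, 4, 8, 9, 1]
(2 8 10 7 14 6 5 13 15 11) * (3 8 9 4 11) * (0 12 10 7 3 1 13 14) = (0 12 10 3 8 7)(1 13 15)(2 9 4 11)(5 14 6) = [12, 13, 9, 8, 11, 14, 5, 0, 7, 4, 3, 2, 10, 15, 6, 1]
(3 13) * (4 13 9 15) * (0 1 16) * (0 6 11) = (0 1 16 6 11)(3 9 15 4 13) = [1, 16, 2, 9, 13, 5, 11, 7, 8, 15, 10, 0, 12, 3, 14, 4, 6]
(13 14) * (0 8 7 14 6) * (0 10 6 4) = (0 8 7 14 13 4)(6 10) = [8, 1, 2, 3, 0, 5, 10, 14, 7, 9, 6, 11, 12, 4, 13]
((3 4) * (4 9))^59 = ((3 9 4))^59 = (3 4 9)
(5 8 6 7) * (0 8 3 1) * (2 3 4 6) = [8, 0, 3, 1, 6, 4, 7, 5, 2] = (0 8 2 3 1)(4 6 7 5)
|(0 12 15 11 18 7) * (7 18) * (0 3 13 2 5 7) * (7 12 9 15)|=12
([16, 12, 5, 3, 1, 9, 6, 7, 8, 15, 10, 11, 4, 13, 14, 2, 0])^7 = [16, 12, 15, 3, 1, 2, 6, 7, 8, 5, 10, 11, 4, 13, 14, 9, 0]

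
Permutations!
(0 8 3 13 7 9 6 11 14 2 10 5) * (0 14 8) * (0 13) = (0 13 7 9 6 11 8 3)(2 10 5 14) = [13, 1, 10, 0, 4, 14, 11, 9, 3, 6, 5, 8, 12, 7, 2]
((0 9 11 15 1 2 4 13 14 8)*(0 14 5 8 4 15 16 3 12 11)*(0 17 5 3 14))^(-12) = ((0 9 17 5 8)(1 2 15)(3 12 11 16 14 4 13))^(-12) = (0 5 9 8 17)(3 11 14 13 12 16 4)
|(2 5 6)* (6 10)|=4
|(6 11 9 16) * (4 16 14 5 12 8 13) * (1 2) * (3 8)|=|(1 2)(3 8 13 4 16 6 11 9 14 5 12)|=22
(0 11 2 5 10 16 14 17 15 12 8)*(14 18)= (0 11 2 5 10 16 18 14 17 15 12 8)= [11, 1, 5, 3, 4, 10, 6, 7, 0, 9, 16, 2, 8, 13, 17, 12, 18, 15, 14]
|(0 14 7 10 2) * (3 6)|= 10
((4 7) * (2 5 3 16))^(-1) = ((2 5 3 16)(4 7))^(-1) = (2 16 3 5)(4 7)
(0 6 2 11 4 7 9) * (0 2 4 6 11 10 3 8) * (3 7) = [11, 1, 10, 8, 3, 5, 4, 9, 0, 2, 7, 6] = (0 11 6 4 3 8)(2 10 7 9)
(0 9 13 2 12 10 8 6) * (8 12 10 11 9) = (0 8 6)(2 10 12 11 9 13) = [8, 1, 10, 3, 4, 5, 0, 7, 6, 13, 12, 9, 11, 2]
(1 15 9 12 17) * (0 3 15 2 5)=(0 3 15 9 12 17 1 2 5)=[3, 2, 5, 15, 4, 0, 6, 7, 8, 12, 10, 11, 17, 13, 14, 9, 16, 1]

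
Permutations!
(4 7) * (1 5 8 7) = (1 5 8 7 4) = [0, 5, 2, 3, 1, 8, 6, 4, 7]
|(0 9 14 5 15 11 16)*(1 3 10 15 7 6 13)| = |(0 9 14 5 7 6 13 1 3 10 15 11 16)| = 13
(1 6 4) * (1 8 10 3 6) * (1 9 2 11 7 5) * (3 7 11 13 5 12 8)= (1 9 2 13 5)(3 6 4)(7 12 8 10)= [0, 9, 13, 6, 3, 1, 4, 12, 10, 2, 7, 11, 8, 5]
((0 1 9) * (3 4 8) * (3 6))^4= ((0 1 9)(3 4 8 6))^4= (0 1 9)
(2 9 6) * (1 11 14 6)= [0, 11, 9, 3, 4, 5, 2, 7, 8, 1, 10, 14, 12, 13, 6]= (1 11 14 6 2 9)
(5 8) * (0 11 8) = (0 11 8 5) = [11, 1, 2, 3, 4, 0, 6, 7, 5, 9, 10, 8]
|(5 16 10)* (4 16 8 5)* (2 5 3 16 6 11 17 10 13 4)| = 11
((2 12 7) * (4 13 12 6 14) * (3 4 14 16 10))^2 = (2 16 3 13 7 6 10 4 12)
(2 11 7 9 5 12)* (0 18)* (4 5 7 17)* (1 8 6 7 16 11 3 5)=(0 18)(1 8 6 7 9 16 11 17 4)(2 3 5 12)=[18, 8, 3, 5, 1, 12, 7, 9, 6, 16, 10, 17, 2, 13, 14, 15, 11, 4, 0]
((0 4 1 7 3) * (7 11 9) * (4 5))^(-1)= ((0 5 4 1 11 9 7 3))^(-1)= (0 3 7 9 11 1 4 5)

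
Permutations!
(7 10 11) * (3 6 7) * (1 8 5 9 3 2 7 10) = [0, 8, 7, 6, 4, 9, 10, 1, 5, 3, 11, 2] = (1 8 5 9 3 6 10 11 2 7)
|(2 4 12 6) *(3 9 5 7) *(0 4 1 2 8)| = 20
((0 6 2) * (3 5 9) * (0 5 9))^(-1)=((0 6 2 5)(3 9))^(-1)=(0 5 2 6)(3 9)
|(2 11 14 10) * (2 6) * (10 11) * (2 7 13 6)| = |(2 10)(6 7 13)(11 14)| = 6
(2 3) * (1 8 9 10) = (1 8 9 10)(2 3) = [0, 8, 3, 2, 4, 5, 6, 7, 9, 10, 1]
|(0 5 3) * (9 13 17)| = |(0 5 3)(9 13 17)| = 3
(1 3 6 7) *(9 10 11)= (1 3 6 7)(9 10 11)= [0, 3, 2, 6, 4, 5, 7, 1, 8, 10, 11, 9]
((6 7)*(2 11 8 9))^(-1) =(2 9 8 11)(6 7) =((2 11 8 9)(6 7))^(-1)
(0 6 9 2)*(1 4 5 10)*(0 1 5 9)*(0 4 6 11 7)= [11, 6, 1, 3, 9, 10, 4, 0, 8, 2, 5, 7]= (0 11 7)(1 6 4 9 2)(5 10)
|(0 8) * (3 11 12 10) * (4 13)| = 4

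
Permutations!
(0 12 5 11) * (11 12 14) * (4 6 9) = (0 14 11)(4 6 9)(5 12) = [14, 1, 2, 3, 6, 12, 9, 7, 8, 4, 10, 0, 5, 13, 11]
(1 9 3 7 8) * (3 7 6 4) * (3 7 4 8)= [0, 9, 2, 6, 7, 5, 8, 3, 1, 4]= (1 9 4 7 3 6 8)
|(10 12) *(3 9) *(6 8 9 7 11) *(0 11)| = 14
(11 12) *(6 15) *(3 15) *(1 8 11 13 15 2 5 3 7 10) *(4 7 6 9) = (1 8 11 12 13 15 9 4 7 10)(2 5 3) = [0, 8, 5, 2, 7, 3, 6, 10, 11, 4, 1, 12, 13, 15, 14, 9]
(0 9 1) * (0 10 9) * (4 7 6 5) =(1 10 9)(4 7 6 5) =[0, 10, 2, 3, 7, 4, 5, 6, 8, 1, 9]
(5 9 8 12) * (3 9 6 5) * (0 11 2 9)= [11, 1, 9, 0, 4, 6, 5, 7, 12, 8, 10, 2, 3]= (0 11 2 9 8 12 3)(5 6)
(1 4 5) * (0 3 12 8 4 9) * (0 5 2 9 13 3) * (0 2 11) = (0 2 9 5 1 13 3 12 8 4 11) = [2, 13, 9, 12, 11, 1, 6, 7, 4, 5, 10, 0, 8, 3]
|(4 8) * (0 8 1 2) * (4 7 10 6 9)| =|(0 8 7 10 6 9 4 1 2)| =9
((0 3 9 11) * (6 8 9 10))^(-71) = (0 11 9 8 6 10 3)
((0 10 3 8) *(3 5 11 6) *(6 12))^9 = ((0 10 5 11 12 6 3 8))^9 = (0 10 5 11 12 6 3 8)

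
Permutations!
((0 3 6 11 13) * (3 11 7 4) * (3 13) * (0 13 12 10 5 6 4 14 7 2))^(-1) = (0 2 6 5 10 12 4 3 11)(7 14)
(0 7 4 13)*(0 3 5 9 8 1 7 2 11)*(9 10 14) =[2, 7, 11, 5, 13, 10, 6, 4, 1, 8, 14, 0, 12, 3, 9] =(0 2 11)(1 7 4 13 3 5 10 14 9 8)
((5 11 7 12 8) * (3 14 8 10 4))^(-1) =(3 4 10 12 7 11 5 8 14)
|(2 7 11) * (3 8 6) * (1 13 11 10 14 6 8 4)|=10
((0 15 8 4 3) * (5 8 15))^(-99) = (15)(0 5 8 4 3)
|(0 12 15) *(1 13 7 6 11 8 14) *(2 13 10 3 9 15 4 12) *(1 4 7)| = 56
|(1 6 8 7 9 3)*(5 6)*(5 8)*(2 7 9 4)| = 12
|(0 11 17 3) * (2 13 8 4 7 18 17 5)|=11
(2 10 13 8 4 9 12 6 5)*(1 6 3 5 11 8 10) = [0, 6, 1, 5, 9, 2, 11, 7, 4, 12, 13, 8, 3, 10] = (1 6 11 8 4 9 12 3 5 2)(10 13)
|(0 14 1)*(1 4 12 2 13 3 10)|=9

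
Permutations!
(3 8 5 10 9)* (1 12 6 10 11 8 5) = [0, 12, 2, 5, 4, 11, 10, 7, 1, 3, 9, 8, 6] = (1 12 6 10 9 3 5 11 8)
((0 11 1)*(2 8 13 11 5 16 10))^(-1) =((0 5 16 10 2 8 13 11 1))^(-1) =(0 1 11 13 8 2 10 16 5)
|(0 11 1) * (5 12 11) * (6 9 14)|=15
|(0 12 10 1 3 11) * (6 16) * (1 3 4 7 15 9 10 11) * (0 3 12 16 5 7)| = 13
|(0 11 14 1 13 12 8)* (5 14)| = 8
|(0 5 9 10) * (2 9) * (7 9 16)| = 7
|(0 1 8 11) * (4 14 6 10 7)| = 20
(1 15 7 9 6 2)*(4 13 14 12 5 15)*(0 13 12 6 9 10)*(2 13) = (0 2 1 4 12 5 15 7 10)(6 13 14) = [2, 4, 1, 3, 12, 15, 13, 10, 8, 9, 0, 11, 5, 14, 6, 7]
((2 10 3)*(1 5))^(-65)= (1 5)(2 10 3)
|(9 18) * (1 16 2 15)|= |(1 16 2 15)(9 18)|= 4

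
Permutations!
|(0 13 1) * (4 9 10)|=3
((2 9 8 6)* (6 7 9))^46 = (7 9 8)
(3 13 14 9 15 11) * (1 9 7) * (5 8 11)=(1 9 15 5 8 11 3 13 14 7)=[0, 9, 2, 13, 4, 8, 6, 1, 11, 15, 10, 3, 12, 14, 7, 5]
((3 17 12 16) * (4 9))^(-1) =(3 16 12 17)(4 9)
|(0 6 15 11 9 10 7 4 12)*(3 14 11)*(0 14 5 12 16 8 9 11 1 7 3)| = 33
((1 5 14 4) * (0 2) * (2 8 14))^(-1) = (0 2 5 1 4 14 8)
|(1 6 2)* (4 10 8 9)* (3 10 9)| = |(1 6 2)(3 10 8)(4 9)| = 6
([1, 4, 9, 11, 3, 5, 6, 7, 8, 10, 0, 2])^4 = (0 11)(1 2)(3 10)(4 9)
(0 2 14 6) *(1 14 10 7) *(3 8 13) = (0 2 10 7 1 14 6)(3 8 13) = [2, 14, 10, 8, 4, 5, 0, 1, 13, 9, 7, 11, 12, 3, 6]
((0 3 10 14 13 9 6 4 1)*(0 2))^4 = ((0 3 10 14 13 9 6 4 1 2))^4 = (0 13 1 10 6)(2 14 4 3 9)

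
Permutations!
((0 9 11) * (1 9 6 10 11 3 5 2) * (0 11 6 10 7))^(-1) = ((11)(0 10 6 7)(1 9 3 5 2))^(-1) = (11)(0 7 6 10)(1 2 5 3 9)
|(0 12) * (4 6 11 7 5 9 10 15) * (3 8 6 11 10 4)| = 10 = |(0 12)(3 8 6 10 15)(4 11 7 5 9)|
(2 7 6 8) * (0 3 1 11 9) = [3, 11, 7, 1, 4, 5, 8, 6, 2, 0, 10, 9] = (0 3 1 11 9)(2 7 6 8)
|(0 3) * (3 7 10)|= |(0 7 10 3)|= 4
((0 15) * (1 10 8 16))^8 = (16)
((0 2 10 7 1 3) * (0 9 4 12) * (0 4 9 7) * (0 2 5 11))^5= (0 11 5)(1 7 3)(2 10)(4 12)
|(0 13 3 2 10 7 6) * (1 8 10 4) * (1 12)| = |(0 13 3 2 4 12 1 8 10 7 6)| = 11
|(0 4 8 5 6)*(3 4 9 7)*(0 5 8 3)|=|(0 9 7)(3 4)(5 6)|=6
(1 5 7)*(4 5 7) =(1 7)(4 5) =[0, 7, 2, 3, 5, 4, 6, 1]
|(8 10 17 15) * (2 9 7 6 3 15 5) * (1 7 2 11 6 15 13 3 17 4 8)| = 12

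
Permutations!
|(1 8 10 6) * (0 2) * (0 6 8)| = |(0 2 6 1)(8 10)| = 4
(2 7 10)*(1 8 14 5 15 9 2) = (1 8 14 5 15 9 2 7 10) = [0, 8, 7, 3, 4, 15, 6, 10, 14, 2, 1, 11, 12, 13, 5, 9]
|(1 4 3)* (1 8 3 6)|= |(1 4 6)(3 8)|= 6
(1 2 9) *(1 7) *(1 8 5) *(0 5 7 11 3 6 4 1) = [5, 2, 9, 6, 1, 0, 4, 8, 7, 11, 10, 3] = (0 5)(1 2 9 11 3 6 4)(7 8)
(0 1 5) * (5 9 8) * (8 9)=(9)(0 1 8 5)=[1, 8, 2, 3, 4, 0, 6, 7, 5, 9]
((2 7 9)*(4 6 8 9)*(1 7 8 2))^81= (1 2 7 8 4 9 6)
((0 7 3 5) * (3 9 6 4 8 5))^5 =(0 8 6 7 5 4 9)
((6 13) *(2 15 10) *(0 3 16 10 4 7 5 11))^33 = (0 10 4 11 16 15 5 3 2 7)(6 13)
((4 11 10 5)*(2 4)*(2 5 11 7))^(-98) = (11)(2 4 7)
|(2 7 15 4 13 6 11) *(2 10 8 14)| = |(2 7 15 4 13 6 11 10 8 14)| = 10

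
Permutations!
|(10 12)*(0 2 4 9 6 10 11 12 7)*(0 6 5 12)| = |(0 2 4 9 5 12 11)(6 10 7)| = 21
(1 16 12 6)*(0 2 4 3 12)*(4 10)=(0 2 10 4 3 12 6 1 16)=[2, 16, 10, 12, 3, 5, 1, 7, 8, 9, 4, 11, 6, 13, 14, 15, 0]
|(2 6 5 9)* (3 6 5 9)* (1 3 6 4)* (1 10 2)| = 8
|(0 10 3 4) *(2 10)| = |(0 2 10 3 4)| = 5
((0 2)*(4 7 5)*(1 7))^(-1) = (0 2)(1 4 5 7)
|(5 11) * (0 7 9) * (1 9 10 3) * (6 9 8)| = 8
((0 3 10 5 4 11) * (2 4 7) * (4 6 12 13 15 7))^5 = (0 11 4 5 10 3)(2 7 15 13 12 6)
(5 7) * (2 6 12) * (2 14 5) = (2 6 12 14 5 7) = [0, 1, 6, 3, 4, 7, 12, 2, 8, 9, 10, 11, 14, 13, 5]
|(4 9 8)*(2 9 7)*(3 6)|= 10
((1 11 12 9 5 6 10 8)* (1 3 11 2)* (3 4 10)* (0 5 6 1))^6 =((0 5 1 2)(3 11 12 9 6)(4 10 8))^6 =(0 1)(2 5)(3 11 12 9 6)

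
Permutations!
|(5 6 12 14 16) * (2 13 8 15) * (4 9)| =20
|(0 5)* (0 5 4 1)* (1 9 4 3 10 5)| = |(0 3 10 5 1)(4 9)| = 10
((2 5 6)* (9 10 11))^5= (2 6 5)(9 11 10)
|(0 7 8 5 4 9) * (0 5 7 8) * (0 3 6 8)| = |(3 6 8 7)(4 9 5)| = 12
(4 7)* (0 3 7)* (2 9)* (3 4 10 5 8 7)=(0 4)(2 9)(5 8 7 10)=[4, 1, 9, 3, 0, 8, 6, 10, 7, 2, 5]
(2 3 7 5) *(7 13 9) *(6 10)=[0, 1, 3, 13, 4, 2, 10, 5, 8, 7, 6, 11, 12, 9]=(2 3 13 9 7 5)(6 10)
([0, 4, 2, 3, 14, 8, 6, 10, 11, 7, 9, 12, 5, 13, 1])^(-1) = [0, 14, 2, 3, 1, 12, 6, 9, 5, 10, 7, 8, 11, 13, 4]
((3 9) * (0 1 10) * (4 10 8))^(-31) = ((0 1 8 4 10)(3 9))^(-31) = (0 10 4 8 1)(3 9)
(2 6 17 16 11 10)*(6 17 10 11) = (2 17 16 6 10) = [0, 1, 17, 3, 4, 5, 10, 7, 8, 9, 2, 11, 12, 13, 14, 15, 6, 16]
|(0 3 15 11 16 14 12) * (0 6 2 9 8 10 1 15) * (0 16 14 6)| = |(0 3 16 6 2 9 8 10 1 15 11 14 12)| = 13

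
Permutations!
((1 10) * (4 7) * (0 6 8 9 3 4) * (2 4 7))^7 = (0 6 8 9 3 7)(1 10)(2 4)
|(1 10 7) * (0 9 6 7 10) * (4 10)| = 10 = |(0 9 6 7 1)(4 10)|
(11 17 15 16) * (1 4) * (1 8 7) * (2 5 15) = (1 4 8 7)(2 5 15 16 11 17) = [0, 4, 5, 3, 8, 15, 6, 1, 7, 9, 10, 17, 12, 13, 14, 16, 11, 2]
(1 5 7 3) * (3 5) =(1 3)(5 7) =[0, 3, 2, 1, 4, 7, 6, 5]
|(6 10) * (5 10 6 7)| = |(5 10 7)| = 3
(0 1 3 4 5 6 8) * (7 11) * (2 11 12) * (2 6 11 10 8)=[1, 3, 10, 4, 5, 11, 2, 12, 0, 9, 8, 7, 6]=(0 1 3 4 5 11 7 12 6 2 10 8)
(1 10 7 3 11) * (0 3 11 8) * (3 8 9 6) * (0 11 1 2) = (0 8 11 2)(1 10 7)(3 9 6) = [8, 10, 0, 9, 4, 5, 3, 1, 11, 6, 7, 2]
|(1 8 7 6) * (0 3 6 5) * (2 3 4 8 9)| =5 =|(0 4 8 7 5)(1 9 2 3 6)|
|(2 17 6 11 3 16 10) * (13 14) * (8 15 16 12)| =|(2 17 6 11 3 12 8 15 16 10)(13 14)| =10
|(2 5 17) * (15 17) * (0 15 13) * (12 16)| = |(0 15 17 2 5 13)(12 16)| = 6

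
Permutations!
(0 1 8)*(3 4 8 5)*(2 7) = [1, 5, 7, 4, 8, 3, 6, 2, 0] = (0 1 5 3 4 8)(2 7)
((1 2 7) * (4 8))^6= (8)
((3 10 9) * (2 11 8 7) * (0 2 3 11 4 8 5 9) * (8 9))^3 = ((0 2 4 9 11 5 8 7 3 10))^3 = (0 9 8 10 4 5 3 2 11 7)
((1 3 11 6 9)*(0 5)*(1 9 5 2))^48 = (0 5 6 11 3 1 2)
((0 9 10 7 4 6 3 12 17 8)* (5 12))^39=(0 3 9 5 10 12 7 17 4 8 6)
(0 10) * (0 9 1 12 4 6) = (0 10 9 1 12 4 6) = [10, 12, 2, 3, 6, 5, 0, 7, 8, 1, 9, 11, 4]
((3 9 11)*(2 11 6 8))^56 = ((2 11 3 9 6 8))^56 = (2 3 6)(8 11 9)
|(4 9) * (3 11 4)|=4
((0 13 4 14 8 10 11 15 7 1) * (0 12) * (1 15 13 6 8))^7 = (0 14 11 6 1 13 8 12 4 10)(7 15)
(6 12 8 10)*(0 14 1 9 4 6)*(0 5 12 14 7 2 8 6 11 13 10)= (0 7 2 8)(1 9 4 11 13 10 5 12 6 14)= [7, 9, 8, 3, 11, 12, 14, 2, 0, 4, 5, 13, 6, 10, 1]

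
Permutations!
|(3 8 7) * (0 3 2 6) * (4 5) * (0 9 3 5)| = 6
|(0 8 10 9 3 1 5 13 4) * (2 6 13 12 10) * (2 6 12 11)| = |(0 8 6 13 4)(1 5 11 2 12 10 9 3)| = 40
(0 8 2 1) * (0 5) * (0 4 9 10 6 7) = [8, 5, 1, 3, 9, 4, 7, 0, 2, 10, 6] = (0 8 2 1 5 4 9 10 6 7)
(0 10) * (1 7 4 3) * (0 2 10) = (1 7 4 3)(2 10) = [0, 7, 10, 1, 3, 5, 6, 4, 8, 9, 2]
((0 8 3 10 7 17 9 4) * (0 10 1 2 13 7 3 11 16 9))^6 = (0 10 17 4 7 9 13 16 2 11 1 8 3)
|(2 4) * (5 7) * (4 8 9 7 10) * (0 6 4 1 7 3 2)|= |(0 6 4)(1 7 5 10)(2 8 9 3)|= 12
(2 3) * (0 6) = (0 6)(2 3) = [6, 1, 3, 2, 4, 5, 0]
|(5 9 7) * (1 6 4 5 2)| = |(1 6 4 5 9 7 2)| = 7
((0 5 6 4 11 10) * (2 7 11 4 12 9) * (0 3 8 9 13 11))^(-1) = (0 7 2 9 8 3 10 11 13 12 6 5)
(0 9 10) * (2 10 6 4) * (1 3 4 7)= (0 9 6 7 1 3 4 2 10)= [9, 3, 10, 4, 2, 5, 7, 1, 8, 6, 0]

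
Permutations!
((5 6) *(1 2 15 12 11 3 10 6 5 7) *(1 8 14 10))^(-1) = (1 3 11 12 15 2)(6 10 14 8 7)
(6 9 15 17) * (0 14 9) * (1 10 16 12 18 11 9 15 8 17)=[14, 10, 2, 3, 4, 5, 0, 7, 17, 8, 16, 9, 18, 13, 15, 1, 12, 6, 11]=(0 14 15 1 10 16 12 18 11 9 8 17 6)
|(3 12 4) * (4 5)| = 4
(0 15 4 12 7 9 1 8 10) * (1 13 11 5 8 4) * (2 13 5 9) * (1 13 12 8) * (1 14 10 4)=(0 15 13 11 9 5 14 10)(2 12 7)(4 8)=[15, 1, 12, 3, 8, 14, 6, 2, 4, 5, 0, 9, 7, 11, 10, 13]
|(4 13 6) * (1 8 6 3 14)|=|(1 8 6 4 13 3 14)|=7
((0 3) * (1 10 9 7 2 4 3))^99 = ((0 1 10 9 7 2 4 3))^99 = (0 9 4 1 7 3 10 2)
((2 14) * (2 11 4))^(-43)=(2 14 11 4)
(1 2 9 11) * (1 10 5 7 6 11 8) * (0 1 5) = (0 1 2 9 8 5 7 6 11 10) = [1, 2, 9, 3, 4, 7, 11, 6, 5, 8, 0, 10]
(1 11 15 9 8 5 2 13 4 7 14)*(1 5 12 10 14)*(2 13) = (1 11 15 9 8 12 10 14 5 13 4 7) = [0, 11, 2, 3, 7, 13, 6, 1, 12, 8, 14, 15, 10, 4, 5, 9]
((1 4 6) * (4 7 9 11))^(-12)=(11)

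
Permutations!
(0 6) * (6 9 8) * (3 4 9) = (0 3 4 9 8 6) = [3, 1, 2, 4, 9, 5, 0, 7, 6, 8]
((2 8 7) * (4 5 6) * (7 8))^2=((8)(2 7)(4 5 6))^2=(8)(4 6 5)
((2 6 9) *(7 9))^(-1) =(2 9 7 6) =((2 6 7 9))^(-1)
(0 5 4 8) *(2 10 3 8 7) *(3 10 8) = (10)(0 5 4 7 2 8) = [5, 1, 8, 3, 7, 4, 6, 2, 0, 9, 10]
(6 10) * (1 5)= [0, 5, 2, 3, 4, 1, 10, 7, 8, 9, 6]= (1 5)(6 10)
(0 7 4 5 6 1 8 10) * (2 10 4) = [7, 8, 10, 3, 5, 6, 1, 2, 4, 9, 0] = (0 7 2 10)(1 8 4 5 6)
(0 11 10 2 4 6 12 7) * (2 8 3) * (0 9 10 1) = (0 11 1)(2 4 6 12 7 9 10 8 3) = [11, 0, 4, 2, 6, 5, 12, 9, 3, 10, 8, 1, 7]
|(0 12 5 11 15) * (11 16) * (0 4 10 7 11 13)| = 5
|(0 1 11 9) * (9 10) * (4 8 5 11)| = |(0 1 4 8 5 11 10 9)| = 8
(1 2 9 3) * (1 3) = (1 2 9) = [0, 2, 9, 3, 4, 5, 6, 7, 8, 1]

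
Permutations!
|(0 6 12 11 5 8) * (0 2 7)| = 8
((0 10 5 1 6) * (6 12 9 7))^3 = ((0 10 5 1 12 9 7 6))^3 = (0 1 7 10 12 6 5 9)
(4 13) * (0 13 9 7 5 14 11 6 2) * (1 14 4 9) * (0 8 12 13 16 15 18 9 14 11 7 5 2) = (0 16 15 18 9 5 4 1 11 6)(2 8 12 13 14 7) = [16, 11, 8, 3, 1, 4, 0, 2, 12, 5, 10, 6, 13, 14, 7, 18, 15, 17, 9]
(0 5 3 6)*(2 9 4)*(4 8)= (0 5 3 6)(2 9 8 4)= [5, 1, 9, 6, 2, 3, 0, 7, 4, 8]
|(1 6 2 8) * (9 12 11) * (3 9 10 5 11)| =|(1 6 2 8)(3 9 12)(5 11 10)| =12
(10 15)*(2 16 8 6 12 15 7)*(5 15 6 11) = (2 16 8 11 5 15 10 7)(6 12) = [0, 1, 16, 3, 4, 15, 12, 2, 11, 9, 7, 5, 6, 13, 14, 10, 8]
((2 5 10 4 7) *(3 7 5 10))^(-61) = ((2 10 4 5 3 7))^(-61) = (2 7 3 5 4 10)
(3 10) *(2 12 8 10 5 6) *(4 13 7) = (2 12 8 10 3 5 6)(4 13 7) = [0, 1, 12, 5, 13, 6, 2, 4, 10, 9, 3, 11, 8, 7]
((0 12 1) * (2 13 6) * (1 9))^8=((0 12 9 1)(2 13 6))^8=(2 6 13)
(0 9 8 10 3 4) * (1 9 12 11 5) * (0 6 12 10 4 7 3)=(0 10)(1 9 8 4 6 12 11 5)(3 7)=[10, 9, 2, 7, 6, 1, 12, 3, 4, 8, 0, 5, 11]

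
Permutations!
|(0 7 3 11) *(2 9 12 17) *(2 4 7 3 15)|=21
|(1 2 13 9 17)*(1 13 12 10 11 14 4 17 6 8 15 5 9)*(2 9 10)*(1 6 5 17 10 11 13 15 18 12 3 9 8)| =14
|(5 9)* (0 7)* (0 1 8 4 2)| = |(0 7 1 8 4 2)(5 9)| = 6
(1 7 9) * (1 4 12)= (1 7 9 4 12)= [0, 7, 2, 3, 12, 5, 6, 9, 8, 4, 10, 11, 1]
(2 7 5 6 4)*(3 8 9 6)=(2 7 5 3 8 9 6 4)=[0, 1, 7, 8, 2, 3, 4, 5, 9, 6]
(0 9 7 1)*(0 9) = [0, 9, 2, 3, 4, 5, 6, 1, 8, 7] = (1 9 7)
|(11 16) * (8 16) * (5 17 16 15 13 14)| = 8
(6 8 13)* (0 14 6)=[14, 1, 2, 3, 4, 5, 8, 7, 13, 9, 10, 11, 12, 0, 6]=(0 14 6 8 13)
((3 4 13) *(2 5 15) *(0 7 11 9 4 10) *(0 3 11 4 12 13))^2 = (0 4 7)(2 15 5)(9 13)(11 12)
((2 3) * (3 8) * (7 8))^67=((2 7 8 3))^67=(2 3 8 7)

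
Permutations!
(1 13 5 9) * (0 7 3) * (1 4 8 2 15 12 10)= (0 7 3)(1 13 5 9 4 8 2 15 12 10)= [7, 13, 15, 0, 8, 9, 6, 3, 2, 4, 1, 11, 10, 5, 14, 12]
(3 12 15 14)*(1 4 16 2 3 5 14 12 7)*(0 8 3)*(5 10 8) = (0 5 14 10 8 3 7 1 4 16 2)(12 15) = [5, 4, 0, 7, 16, 14, 6, 1, 3, 9, 8, 11, 15, 13, 10, 12, 2]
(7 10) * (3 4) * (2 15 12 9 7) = [0, 1, 15, 4, 3, 5, 6, 10, 8, 7, 2, 11, 9, 13, 14, 12] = (2 15 12 9 7 10)(3 4)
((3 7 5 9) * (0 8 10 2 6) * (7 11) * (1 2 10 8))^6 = ((0 1 2 6)(3 11 7 5 9))^6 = (0 2)(1 6)(3 11 7 5 9)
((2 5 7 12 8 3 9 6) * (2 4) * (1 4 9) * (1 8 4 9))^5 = (12)(1 6 9)(3 8)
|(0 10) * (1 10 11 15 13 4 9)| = |(0 11 15 13 4 9 1 10)| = 8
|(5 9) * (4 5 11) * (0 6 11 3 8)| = 8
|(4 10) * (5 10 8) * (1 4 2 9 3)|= |(1 4 8 5 10 2 9 3)|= 8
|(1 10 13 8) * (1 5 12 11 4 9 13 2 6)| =28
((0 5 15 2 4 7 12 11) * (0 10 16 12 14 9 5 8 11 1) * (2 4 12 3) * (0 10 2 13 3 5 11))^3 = ((0 8)(1 10 16 5 15 4 7 14 9 11 2 12)(3 13))^3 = (0 8)(1 5 7 11)(2 10 15 14)(3 13)(4 9 12 16)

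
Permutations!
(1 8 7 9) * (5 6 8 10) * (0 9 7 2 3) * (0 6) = [9, 10, 3, 6, 4, 0, 8, 7, 2, 1, 5] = (0 9 1 10 5)(2 3 6 8)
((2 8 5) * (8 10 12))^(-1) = ((2 10 12 8 5))^(-1) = (2 5 8 12 10)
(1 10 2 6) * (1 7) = (1 10 2 6 7) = [0, 10, 6, 3, 4, 5, 7, 1, 8, 9, 2]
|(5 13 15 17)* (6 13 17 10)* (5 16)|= |(5 17 16)(6 13 15 10)|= 12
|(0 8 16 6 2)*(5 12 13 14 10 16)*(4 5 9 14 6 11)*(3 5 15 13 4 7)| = |(0 8 9 14 10 16 11 7 3 5 12 4 15 13 6 2)| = 16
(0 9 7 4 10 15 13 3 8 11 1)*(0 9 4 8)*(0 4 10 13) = (0 10 15)(1 9 7 8 11)(3 4 13) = [10, 9, 2, 4, 13, 5, 6, 8, 11, 7, 15, 1, 12, 3, 14, 0]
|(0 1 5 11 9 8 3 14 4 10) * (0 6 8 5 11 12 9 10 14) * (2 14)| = 21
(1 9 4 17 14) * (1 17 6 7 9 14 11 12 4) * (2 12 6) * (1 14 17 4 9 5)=(1 17 11 6 7 5)(2 12 9 14 4)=[0, 17, 12, 3, 2, 1, 7, 5, 8, 14, 10, 6, 9, 13, 4, 15, 16, 11]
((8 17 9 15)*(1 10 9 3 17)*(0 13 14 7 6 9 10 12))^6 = (17)(0 15 14 1 6)(7 12 9 13 8)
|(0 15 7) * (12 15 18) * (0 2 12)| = 4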